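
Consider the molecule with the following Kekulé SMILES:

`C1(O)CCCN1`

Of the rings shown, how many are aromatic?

0

The SMILES encodes a five-membered saturated ring of four carbons and one N–H nitrogen.
The 5-membered ring with one N–H has only sp³ atoms, so it is not fully conjugated — not aromatic (pyrrolidine).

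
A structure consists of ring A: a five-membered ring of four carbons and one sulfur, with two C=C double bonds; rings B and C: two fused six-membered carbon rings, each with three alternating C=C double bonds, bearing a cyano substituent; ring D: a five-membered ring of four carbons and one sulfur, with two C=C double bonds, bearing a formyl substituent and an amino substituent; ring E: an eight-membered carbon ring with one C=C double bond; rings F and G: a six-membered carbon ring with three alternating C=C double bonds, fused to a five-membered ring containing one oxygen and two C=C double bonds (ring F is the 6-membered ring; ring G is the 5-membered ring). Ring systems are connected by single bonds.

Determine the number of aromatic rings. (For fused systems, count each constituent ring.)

Ring A has a continuous p-orbital overlap around the ring; 2 ring double bonds (4 π electrons) plus a heteroatom lone pair (2) give 6 π electrons. Since 6 = 4n+2 (n=1), ring A is aromatic (thiophene).
Rings B and C form a fused bicyclic system with 10 sp² atoms and 10 π electrons from ring double bonds. 10 = 4(2)+2, so the system is aromatic and both rings count as aromatic (naphthalene).
Ring D has a continuous p-orbital overlap around the ring; 2 ring double bonds (4 π electrons) plus a heteroatom lone pair (2) give 6 π electrons. That satisfies 4n+2 with n=1, so ring D is aromatic (thiophene).
Ring E has six sp³ carbons, so it is not fully conjugated — not aromatic (cyclooctene).
Rings F and G form a fused bicyclic system (with one oxygen) with 9 sp² atoms and 10 π electrons from ring double bonds plus a heteroatom lone pair. 10 = 4(2)+2, so the system is aromatic and both rings count as aromatic (benzofuran).
Aromatic: A, B, C, D, F, G. Total: 6.

6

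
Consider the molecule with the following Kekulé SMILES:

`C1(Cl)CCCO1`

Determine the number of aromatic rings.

The SMILES encodes a five-membered saturated ring of four carbons and one oxygen.
The 5-membered ring with one oxygen has only sp³ atoms, so it is not fully conjugated — not aromatic (tetrahydrofuran).

0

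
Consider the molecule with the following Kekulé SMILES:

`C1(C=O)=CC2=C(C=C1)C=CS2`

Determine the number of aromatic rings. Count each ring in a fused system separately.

2

The SMILES encodes a six-membered carbon ring with three alternating C=C double bonds, fused to a five-membered ring containing one sulfur and two C=C double bonds.
The fused 6/5-membered bicyclic (with one sulfur) is a single π system with 9 sp² atoms and 10 π electrons from ring double bonds plus a heteroatom lone pair. 10 = 4(2)+2, so the system is aromatic and both rings count as aromatic (benzothiophene).
2 of the 2 rings are aromatic. Total: 2.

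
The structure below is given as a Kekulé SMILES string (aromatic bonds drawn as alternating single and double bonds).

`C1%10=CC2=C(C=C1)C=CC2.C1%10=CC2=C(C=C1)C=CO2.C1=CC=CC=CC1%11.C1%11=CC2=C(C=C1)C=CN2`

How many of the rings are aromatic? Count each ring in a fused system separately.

5

The SMILES encodes a six-membered carbon ring with three alternating C=C double bonds, fused to a five-membered carbon ring containing one C=C double bond and one sp³ carbon; a six-membered carbon ring with three alternating C=C double bonds, fused to a five-membered ring containing one oxygen and two C=C double bonds; a seven-membered carbon ring with three C=C double bonds and one sp³ carbon; a six-membered carbon ring with three alternating C=C double bonds, fused to a five-membered ring containing one N–H nitrogen and two C=C double bonds.
The 6-membered ring has a continuous p-orbital overlap around the ring; 3 ring double bonds give 6 π electrons. 6 = 4(1)+2, so it is aromatic (benzene ring).
The 5-membered ring has one sp³ carbon, so it is not fully conjugated — not aromatic (cyclopentene ring).
The fused 6/5-membered bicyclic (with one oxygen) is a single π system with 9 sp² atoms and 10 π electrons from ring double bonds plus a heteroatom lone pair. 10 = 4(2)+2, so the system is aromatic and both rings count as aromatic (benzofuran).
The 7-membered ring has one sp³ carbon, so it is not fully conjugated — not aromatic (cycloheptatriene).
The fused 6/5-membered bicyclic (with one N–H) is a single π system with 9 sp² atoms and 10 π electrons from ring double bonds plus a heteroatom lone pair. 10 = 4(2)+2, so the system is aromatic and both rings count as aromatic (indole).
5 of the 7 rings are aromatic. Total: 5.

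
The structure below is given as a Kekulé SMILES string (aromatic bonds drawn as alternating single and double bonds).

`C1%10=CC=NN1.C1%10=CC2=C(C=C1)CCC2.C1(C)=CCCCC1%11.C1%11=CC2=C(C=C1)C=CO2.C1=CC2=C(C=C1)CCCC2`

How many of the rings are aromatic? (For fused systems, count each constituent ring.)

The SMILES encodes a five-membered ring with two adjacent nitrogens (one bearing H, one in a double bond) and two double bonds; a six-membered carbon ring with three alternating C=C double bonds, fused to a saturated five-membered carbon ring; a six-membered carbon ring with one C=C double bond; a six-membered carbon ring with three alternating C=C double bonds, fused to a five-membered ring containing one oxygen and two C=C double bonds; a six-membered carbon ring with three alternating C=C double bonds, fused to a saturated six-membered carbon ring.
The 5-membered ring with two adjacent nitrogens (one N–H, one =N–) is fully conjugated (every ring atom contributes a p orbital); 2 ring double bonds (4 π electrons) plus a heteroatom lone pair (2) give 6 π electrons. That satisfies 4n+2 with n=1, so it is aromatic (pyrazole).
The 6-membered ring has a continuous p-orbital overlap around the ring; 3 ring double bonds give 6 π electrons. Since 6 = 4n+2 (n=1), it is aromatic (benzene ring).
The 5-membered ring has three sp³ carbons, so it is not fully conjugated — not aromatic (cyclopentane ring).
The second 6-membered ring has four sp³ carbons, so it is not fully conjugated — not aromatic (cyclohexene).
The fused 6/5-membered bicyclic (with one oxygen) is a single π system with 9 sp² atoms and 10 π electrons from ring double bonds plus a heteroatom lone pair. 10 = 4(2)+2, so the system is aromatic and both rings count as aromatic (benzofuran).
The third 6-membered ring is fully conjugated (every ring atom contributes a p orbital); 3 ring double bonds give 6 π electrons. Since 6 = 4n+2 (n=1), it is aromatic (benzene ring).
The fourth 6-membered ring has four sp³ carbons, so it is not fully conjugated — not aromatic (cyclohexane ring).
5 of the 8 rings are aromatic. Total: 5.

5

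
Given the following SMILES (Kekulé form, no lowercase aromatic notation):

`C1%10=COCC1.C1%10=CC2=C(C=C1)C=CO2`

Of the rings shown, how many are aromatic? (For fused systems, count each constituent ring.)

2

The SMILES encodes a five-membered ring of four carbons and one oxygen, with one C=C double bond and two sp³ carbons; a six-membered carbon ring with three alternating C=C double bonds, fused to a five-membered ring containing one oxygen and two C=C double bonds.
The 5-membered ring with one oxygen has two sp³ carbons, so it is not fully conjugated — not aromatic (2,3-dihydrofuran).
The fused 6/5-membered bicyclic (with one oxygen) is a single π system with 9 sp² atoms and 10 π electrons from ring double bonds plus a heteroatom lone pair. 10 = 4(2)+2, so the system is aromatic and both rings count as aromatic (benzofuran).
2 of the 3 rings are aromatic. Total: 2.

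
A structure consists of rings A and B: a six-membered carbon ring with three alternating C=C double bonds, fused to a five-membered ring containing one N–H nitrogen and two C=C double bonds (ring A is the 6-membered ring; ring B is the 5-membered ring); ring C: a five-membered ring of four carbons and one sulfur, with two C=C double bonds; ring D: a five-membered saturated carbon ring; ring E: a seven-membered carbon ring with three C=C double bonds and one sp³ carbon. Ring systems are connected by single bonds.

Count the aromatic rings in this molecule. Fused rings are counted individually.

3

Rings A and B form a fused bicyclic system (with one N–H) with 9 sp² atoms and 10 π electrons from ring double bonds plus a heteroatom lone pair. 10 = 4(2)+2, so the system is aromatic and both rings count as aromatic (indole).
Ring C has a continuous p-orbital overlap around the ring; 2 ring double bonds (4 π electrons) plus a heteroatom lone pair (2) give 6 π electrons. 6 = 4(1)+2, so ring C is aromatic (thiophene).
Ring D has only sp³ atoms, so it is not fully conjugated — not aromatic (cyclopentane).
Ring E has one sp³ carbon, so it is not fully conjugated — not aromatic (cycloheptatriene).
Aromatic: A, B, C. Total: 3.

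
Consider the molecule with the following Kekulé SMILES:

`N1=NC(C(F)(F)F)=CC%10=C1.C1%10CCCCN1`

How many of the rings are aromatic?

The SMILES encodes a six-membered ring with two adjacent nitrogens and three alternating double bonds; a six-membered saturated ring of five carbons and one N–H nitrogen.
The 6-membered ring with two nitrogens (1,2) is planar and fully conjugated; 3 ring double bonds give 6 π electrons. That satisfies 4n+2 with n=1, so it is aromatic (pyridazine).
The 6-membered ring with one N–H has only sp³ atoms, so it is not fully conjugated — not aromatic (piperidine).
1 of the 2 rings is aromatic. Total: 1.

1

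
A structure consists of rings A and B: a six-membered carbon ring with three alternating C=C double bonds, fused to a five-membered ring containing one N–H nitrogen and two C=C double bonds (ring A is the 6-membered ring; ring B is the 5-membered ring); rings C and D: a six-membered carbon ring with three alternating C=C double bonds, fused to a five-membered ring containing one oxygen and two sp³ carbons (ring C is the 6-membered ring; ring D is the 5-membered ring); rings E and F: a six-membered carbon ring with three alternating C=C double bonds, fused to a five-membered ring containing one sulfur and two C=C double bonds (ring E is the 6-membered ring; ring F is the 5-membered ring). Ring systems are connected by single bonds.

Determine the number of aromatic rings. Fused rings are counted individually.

Rings A and B form a fused bicyclic system (with one N–H) with 9 sp² atoms and 10 π electrons from ring double bonds plus a heteroatom lone pair. 10 = 4(2)+2, so the system is aromatic and both rings count as aromatic (indole).
Ring C is planar and fully conjugated; 3 ring double bonds give 6 π electrons. That satisfies 4n+2 with n=1, so ring C is aromatic (benzene ring).
Ring D has two sp³ carbons, so it is not fully conjugated — not aromatic (oxolane ring).
Rings E and F form a fused bicyclic system (with one sulfur) with 9 sp² atoms and 10 π electrons from ring double bonds plus a heteroatom lone pair. 10 = 4(2)+2, so the system is aromatic and both rings count as aromatic (benzothiophene).
Aromatic: A, B, C, E, F. Total: 5.

5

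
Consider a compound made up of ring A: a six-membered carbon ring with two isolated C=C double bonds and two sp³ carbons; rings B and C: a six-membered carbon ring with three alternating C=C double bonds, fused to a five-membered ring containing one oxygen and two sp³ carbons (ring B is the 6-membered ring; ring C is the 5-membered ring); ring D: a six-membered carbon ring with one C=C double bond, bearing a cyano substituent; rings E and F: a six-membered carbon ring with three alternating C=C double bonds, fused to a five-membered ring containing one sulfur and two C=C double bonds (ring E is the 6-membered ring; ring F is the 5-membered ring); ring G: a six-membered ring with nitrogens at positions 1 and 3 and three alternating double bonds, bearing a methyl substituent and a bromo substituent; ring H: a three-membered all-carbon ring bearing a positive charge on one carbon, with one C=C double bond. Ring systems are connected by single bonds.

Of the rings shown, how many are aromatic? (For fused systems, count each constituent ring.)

Ring A has two sp³ carbons, so it is not fully conjugated — not aromatic (1,4-cyclohexadiene).
Ring B is planar and fully conjugated; 3 ring double bonds give 6 π electrons. Since 6 = 4n+2 (n=1), ring B is aromatic (benzene ring).
Ring C has two sp³ carbons, so it is not fully conjugated — not aromatic (oxolane ring).
Ring D has four sp³ carbons, so it is not fully conjugated — not aromatic (cyclohexene).
Rings E and F form a fused bicyclic system (with one sulfur) with 9 sp² atoms and 10 π electrons from ring double bonds plus a heteroatom lone pair. 10 = 4(2)+2, so the system is aromatic and both rings count as aromatic (benzothiophene).
Ring G is fully conjugated (every ring atom contributes a p orbital); 3 ring double bonds give 6 π electrons. Since 6 = 4n+2 (n=1), ring G is aromatic (pyrimidine).
Ring H is fully conjugated (every ring atom contributes a p orbital); 1 ring double bond (2 π electrons) plus the carbocation's empty p orbital (0, but keeps the ring conjugated) give 2 π electrons. 2 = 4(0)+2, so ring H is aromatic (cyclopropenyl cation).
Aromatic: B, E, F, G, H. Total: 5.

5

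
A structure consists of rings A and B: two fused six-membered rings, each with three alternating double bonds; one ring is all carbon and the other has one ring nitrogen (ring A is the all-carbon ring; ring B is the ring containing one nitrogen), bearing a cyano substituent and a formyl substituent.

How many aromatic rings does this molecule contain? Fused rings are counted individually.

2

Rings A and B form a fused bicyclic system (with one nitrogen) with 10 sp² atoms and 10 π electrons from ring double bonds. 10 = 4(2)+2, so the system is aromatic and both rings count as aromatic (quinoline).
Aromatic: A, B. Total: 2.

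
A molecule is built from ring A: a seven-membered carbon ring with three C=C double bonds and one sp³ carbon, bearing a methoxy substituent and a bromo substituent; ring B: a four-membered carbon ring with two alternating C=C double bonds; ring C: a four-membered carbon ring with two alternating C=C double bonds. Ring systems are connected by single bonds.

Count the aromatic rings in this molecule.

0

Ring A has one sp³ carbon, so it is not fully conjugated — not aromatic (cycloheptatriene).
Ring B has only sp² ring atoms; a planar conformation would have a fully conjugated π system of 4 electrons. But 4 = 4(1), which is 4n not 4n+2, so ring B is not aromatic (cyclobutadiene) — cyclobutadiene is antiaromatic and distorts to a rectangle.
Ring C has only sp² ring atoms; a planar conformation would have a fully conjugated π system of 4 electrons. But 4 = 4(1), which is 4n not 4n+2, so ring C is not aromatic (cyclobutadiene) — cyclobutadiene is antiaromatic and distorts to a rectangle.
No ring is aromatic. Total: 0.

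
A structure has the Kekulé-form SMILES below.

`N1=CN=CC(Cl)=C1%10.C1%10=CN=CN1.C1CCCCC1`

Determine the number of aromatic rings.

2

The SMILES encodes a six-membered ring with nitrogens at positions 1 and 3 and three alternating double bonds; a five-membered ring with nitrogens at positions 1 and 3 (one bearing H, one in a C=N bond) and two double bonds; a six-membered saturated carbon ring.
The 6-membered ring with two nitrogens (1,3) has a continuous p-orbital overlap around the ring; 3 ring double bonds give 6 π electrons. That satisfies 4n+2 with n=1, so it is aromatic (pyrimidine).
The 5-membered ring with two nitrogens (one N–H, one =N–) has a continuous p-orbital overlap around the ring; 2 ring double bonds (4 π electrons) plus a heteroatom lone pair (2) give 6 π electrons. That satisfies 4n+2 with n=1, so it is aromatic (imidazole).
The 6-membered ring has only sp³ atoms, so it is not fully conjugated — not aromatic (cyclohexane).
2 of the 3 rings are aromatic. Total: 2.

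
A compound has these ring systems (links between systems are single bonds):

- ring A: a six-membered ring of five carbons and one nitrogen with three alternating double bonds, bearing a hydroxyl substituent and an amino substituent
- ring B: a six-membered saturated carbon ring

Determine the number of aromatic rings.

Ring A is fully conjugated (every ring atom contributes a p orbital); 3 ring double bonds give 6 π electrons. Since 6 = 4n+2 (n=1), ring A is aromatic (pyridine).
Ring B has only sp³ atoms, so it is not fully conjugated — not aromatic (cyclohexane).
Aromatic: A. Total: 1.

1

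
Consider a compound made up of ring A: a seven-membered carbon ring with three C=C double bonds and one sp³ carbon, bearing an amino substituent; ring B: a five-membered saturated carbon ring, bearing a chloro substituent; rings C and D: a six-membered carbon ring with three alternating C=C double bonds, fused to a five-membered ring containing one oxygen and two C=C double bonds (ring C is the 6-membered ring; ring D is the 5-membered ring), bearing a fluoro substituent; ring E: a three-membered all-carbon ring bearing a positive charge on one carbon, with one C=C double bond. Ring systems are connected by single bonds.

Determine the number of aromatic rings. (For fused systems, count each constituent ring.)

3

Ring A has one sp³ carbon, so it is not fully conjugated — not aromatic (cycloheptatriene).
Ring B has only sp³ atoms, so it is not fully conjugated — not aromatic (cyclopentane).
Rings C and D form a fused bicyclic system (with one oxygen) with 9 sp² atoms and 10 π electrons from ring double bonds plus a heteroatom lone pair. 10 = 4(2)+2, so the system is aromatic and both rings count as aromatic (benzofuran).
Ring E is planar and fully conjugated; 1 ring double bond (2 π electrons) plus the carbocation's empty p orbital (0, but keeps the ring conjugated) give 2 π electrons. Since 2 = 4n+2 (n=0), ring E is aromatic (cyclopropenyl cation).
Aromatic: C, D, E. Total: 3.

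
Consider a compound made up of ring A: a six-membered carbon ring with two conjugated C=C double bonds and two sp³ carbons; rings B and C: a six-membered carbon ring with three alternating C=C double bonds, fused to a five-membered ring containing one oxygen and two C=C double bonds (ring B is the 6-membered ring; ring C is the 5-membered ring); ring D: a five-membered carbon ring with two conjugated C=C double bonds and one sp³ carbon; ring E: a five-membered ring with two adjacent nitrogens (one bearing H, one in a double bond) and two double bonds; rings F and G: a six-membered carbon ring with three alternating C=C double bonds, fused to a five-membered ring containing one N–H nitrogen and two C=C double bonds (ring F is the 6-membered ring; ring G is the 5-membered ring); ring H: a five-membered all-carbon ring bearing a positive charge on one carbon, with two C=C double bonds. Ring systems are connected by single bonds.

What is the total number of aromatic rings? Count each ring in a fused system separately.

Ring A has two sp³ carbons, so it is not fully conjugated — not aromatic (1,3-cyclohexadiene).
Rings B and C form a fused bicyclic system (with one oxygen) with 9 sp² atoms and 10 π electrons from ring double bonds plus a heteroatom lone pair. 10 = 4(2)+2, so the system is aromatic and both rings count as aromatic (benzofuran).
Ring D has one sp³ carbon, so it is not fully conjugated — not aromatic (cyclopentadiene).
Ring E is fully conjugated (every ring atom contributes a p orbital); 2 ring double bonds (4 π electrons) plus a heteroatom lone pair (2) give 6 π electrons. That satisfies 4n+2 with n=1, so ring E is aromatic (pyrazole).
Rings F and G form a fused bicyclic system (with one N–H) with 9 sp² atoms and 10 π electrons from ring double bonds plus a heteroatom lone pair. 10 = 4(2)+2, so the system is aromatic and both rings count as aromatic (indole).
Ring H has only sp² ring atoms; a planar conformation would have a fully conjugated π system of 4 electrons. But 4 = 4(1), which is 4n not 4n+2, so ring H is not aromatic (cyclopentadienyl cation).
Aromatic: B, C, E, F, G. Total: 5.

5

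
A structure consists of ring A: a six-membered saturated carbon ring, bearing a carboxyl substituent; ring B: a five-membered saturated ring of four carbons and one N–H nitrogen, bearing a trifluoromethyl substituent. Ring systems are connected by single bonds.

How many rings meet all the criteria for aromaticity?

Ring A has only sp³ atoms, so it is not fully conjugated — not aromatic (cyclohexane).
Ring B has only sp³ atoms, so it is not fully conjugated — not aromatic (pyrrolidine).
No ring is aromatic. Total: 0.

0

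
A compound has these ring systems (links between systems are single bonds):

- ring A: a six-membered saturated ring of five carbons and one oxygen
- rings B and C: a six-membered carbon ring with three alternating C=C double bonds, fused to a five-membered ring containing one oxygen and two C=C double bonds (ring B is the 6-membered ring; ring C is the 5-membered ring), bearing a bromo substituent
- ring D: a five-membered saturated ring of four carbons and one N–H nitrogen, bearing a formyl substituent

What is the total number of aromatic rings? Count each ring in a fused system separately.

Ring A has only sp³ atoms, so it is not fully conjugated — not aromatic (tetrahydropyran).
Rings B and C form a fused bicyclic system (with one oxygen) with 9 sp² atoms and 10 π electrons from ring double bonds plus a heteroatom lone pair. 10 = 4(2)+2, so the system is aromatic and both rings count as aromatic (benzofuran).
Ring D has only sp³ atoms, so it is not fully conjugated — not aromatic (pyrrolidine).
Aromatic: B, C. Total: 2.

2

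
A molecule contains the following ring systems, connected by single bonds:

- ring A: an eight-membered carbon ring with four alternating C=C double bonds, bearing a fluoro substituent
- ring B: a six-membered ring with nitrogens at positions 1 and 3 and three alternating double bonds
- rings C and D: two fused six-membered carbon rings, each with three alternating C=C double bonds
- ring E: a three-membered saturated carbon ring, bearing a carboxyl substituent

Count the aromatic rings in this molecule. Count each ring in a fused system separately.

Ring A has only sp² ring atoms; a planar conformation would have a fully conjugated π system of 8 electrons. But 8 = 4(2), which is 4n not 4n+2, so ring A is not aromatic (cyclooctatetraene) — cyclooctatetraene distorts into a non-planar tub to avoid antiaromaticity.
Ring B is fully conjugated (every ring atom contributes a p orbital); 3 ring double bonds give 6 π electrons. That satisfies 4n+2 with n=1, so ring B is aromatic (pyrimidine).
Rings C and D form a fused bicyclic system with 10 sp² atoms and 10 π electrons from ring double bonds. 10 = 4(2)+2, so the system is aromatic and both rings count as aromatic (naphthalene).
Ring E has only sp³ atoms, so it is not fully conjugated — not aromatic (cyclopropane).
Aromatic: B, C, D. Total: 3.

3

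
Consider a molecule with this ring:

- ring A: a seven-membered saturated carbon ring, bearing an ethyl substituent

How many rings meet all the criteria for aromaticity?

Ring A has only sp³ atoms, so it is not fully conjugated — not aromatic (cycloheptane).

0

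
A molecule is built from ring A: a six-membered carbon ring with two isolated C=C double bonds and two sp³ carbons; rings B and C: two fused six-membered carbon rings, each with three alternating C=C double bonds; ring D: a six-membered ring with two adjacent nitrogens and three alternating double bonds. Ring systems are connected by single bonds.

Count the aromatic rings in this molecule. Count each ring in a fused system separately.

3

Ring A has two sp³ carbons, so it is not fully conjugated — not aromatic (1,4-cyclohexadiene).
Rings B and C form a fused bicyclic system with 10 sp² atoms and 10 π electrons from ring double bonds. 10 = 4(2)+2, so the system is aromatic and both rings count as aromatic (naphthalene).
Ring D is fully conjugated (every ring atom contributes a p orbital); 3 ring double bonds give 6 π electrons. 6 = 4(1)+2, so ring D is aromatic (pyridazine).
Aromatic: B, C, D. Total: 3.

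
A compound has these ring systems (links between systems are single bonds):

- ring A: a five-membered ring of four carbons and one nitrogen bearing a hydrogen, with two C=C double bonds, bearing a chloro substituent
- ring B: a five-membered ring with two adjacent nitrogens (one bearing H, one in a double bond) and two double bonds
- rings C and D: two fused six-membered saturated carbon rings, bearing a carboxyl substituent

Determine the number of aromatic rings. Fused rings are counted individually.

Ring A is fully conjugated (every ring atom contributes a p orbital); 2 ring double bonds (4 π electrons) plus a heteroatom lone pair (2) give 6 π electrons. 6 = 4(1)+2, so ring A is aromatic (pyrrole).
Ring B is planar and fully conjugated; 2 ring double bonds (4 π electrons) plus a heteroatom lone pair (2) give 6 π electrons. 6 = 4(1)+2, so ring B is aromatic (pyrazole).
Ring C has only sp³ atoms, so it is not fully conjugated — not aromatic (cyclohexane ring).
Ring D has only sp³ atoms, so it is not fully conjugated — not aromatic (cyclohexane ring).
Aromatic: A, B. Total: 2.

2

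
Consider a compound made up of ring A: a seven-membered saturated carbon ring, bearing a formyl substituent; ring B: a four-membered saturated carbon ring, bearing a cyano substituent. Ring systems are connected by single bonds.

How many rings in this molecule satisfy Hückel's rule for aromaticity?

Ring A has only sp³ atoms, so it is not fully conjugated — not aromatic (cycloheptane).
Ring B has only sp³ atoms, so it is not fully conjugated — not aromatic (cyclobutane).
No ring is aromatic. Total: 0.

0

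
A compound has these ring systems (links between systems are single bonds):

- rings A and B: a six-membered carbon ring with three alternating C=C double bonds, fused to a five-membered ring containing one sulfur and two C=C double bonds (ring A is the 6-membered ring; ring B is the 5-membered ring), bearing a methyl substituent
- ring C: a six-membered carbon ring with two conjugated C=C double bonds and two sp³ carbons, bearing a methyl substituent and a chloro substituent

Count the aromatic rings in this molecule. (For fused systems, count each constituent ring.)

Rings A and B form a fused bicyclic system (with one sulfur) with 9 sp² atoms and 10 π electrons from ring double bonds plus a heteroatom lone pair. 10 = 4(2)+2, so the system is aromatic and both rings count as aromatic (benzothiophene).
Ring C has two sp³ carbons, so it is not fully conjugated — not aromatic (1,3-cyclohexadiene).
Aromatic: A, B. Total: 2.

2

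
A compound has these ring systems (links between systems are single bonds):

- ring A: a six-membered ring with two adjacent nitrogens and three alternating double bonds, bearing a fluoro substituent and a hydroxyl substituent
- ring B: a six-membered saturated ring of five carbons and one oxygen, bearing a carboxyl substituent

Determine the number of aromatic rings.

1

Ring A has a continuous p-orbital overlap around the ring; 3 ring double bonds give 6 π electrons. 6 = 4(1)+2, so ring A is aromatic (pyridazine).
Ring B has only sp³ atoms, so it is not fully conjugated — not aromatic (tetrahydropyran).
Aromatic: A. Total: 1.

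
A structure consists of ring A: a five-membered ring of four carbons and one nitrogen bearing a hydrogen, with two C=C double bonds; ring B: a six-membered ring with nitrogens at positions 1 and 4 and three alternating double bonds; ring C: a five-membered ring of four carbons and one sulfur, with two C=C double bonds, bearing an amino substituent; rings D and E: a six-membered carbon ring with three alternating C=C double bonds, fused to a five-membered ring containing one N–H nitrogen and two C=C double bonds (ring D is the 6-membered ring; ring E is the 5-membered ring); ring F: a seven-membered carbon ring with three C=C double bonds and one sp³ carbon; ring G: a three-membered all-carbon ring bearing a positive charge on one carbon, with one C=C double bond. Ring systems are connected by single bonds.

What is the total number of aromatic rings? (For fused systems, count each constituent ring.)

Ring A is planar and fully conjugated; 2 ring double bonds (4 π electrons) plus a heteroatom lone pair (2) give 6 π electrons. That satisfies 4n+2 with n=1, so ring A is aromatic (pyrrole).
Ring B is fully conjugated (every ring atom contributes a p orbital); 3 ring double bonds give 6 π electrons. 6 = 4(1)+2, so ring B is aromatic (pyrazine).
Ring C is planar and fully conjugated; 2 ring double bonds (4 π electrons) plus a heteroatom lone pair (2) give 6 π electrons. Since 6 = 4n+2 (n=1), ring C is aromatic (thiophene).
Rings D and E form a fused bicyclic system (with one N–H) with 9 sp² atoms and 10 π electrons from ring double bonds plus a heteroatom lone pair. 10 = 4(2)+2, so the system is aromatic and both rings count as aromatic (indole).
Ring F has one sp³ carbon, so it is not fully conjugated — not aromatic (cycloheptatriene).
Ring G is planar and fully conjugated; 1 ring double bond (2 π electrons) plus the carbocation's empty p orbital (0, but keeps the ring conjugated) give 2 π electrons. Since 2 = 4n+2 (n=0), ring G is aromatic (cyclopropenyl cation).
Aromatic: A, B, C, D, E, G. Total: 6.

6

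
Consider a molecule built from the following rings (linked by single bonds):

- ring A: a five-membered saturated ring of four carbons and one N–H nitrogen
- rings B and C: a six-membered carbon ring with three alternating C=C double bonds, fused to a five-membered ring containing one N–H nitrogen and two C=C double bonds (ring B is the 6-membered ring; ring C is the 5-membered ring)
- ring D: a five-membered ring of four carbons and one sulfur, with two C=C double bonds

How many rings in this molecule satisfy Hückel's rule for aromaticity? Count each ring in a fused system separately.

3

Ring A has only sp³ atoms, so it is not fully conjugated — not aromatic (pyrrolidine).
Rings B and C form a fused bicyclic system (with one N–H) with 9 sp² atoms and 10 π electrons from ring double bonds plus a heteroatom lone pair. 10 = 4(2)+2, so the system is aromatic and both rings count as aromatic (indole).
Ring D is fully conjugated (every ring atom contributes a p orbital); 2 ring double bonds (4 π electrons) plus a heteroatom lone pair (2) give 6 π electrons. That satisfies 4n+2 with n=1, so ring D is aromatic (thiophene).
Aromatic: B, C, D. Total: 3.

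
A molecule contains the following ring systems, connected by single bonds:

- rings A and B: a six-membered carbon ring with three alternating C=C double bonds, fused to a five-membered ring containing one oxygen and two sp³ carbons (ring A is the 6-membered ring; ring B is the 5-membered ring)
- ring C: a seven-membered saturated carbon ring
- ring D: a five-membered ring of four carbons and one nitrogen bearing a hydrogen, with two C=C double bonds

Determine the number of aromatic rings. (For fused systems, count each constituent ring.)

2

Ring A is fully conjugated (every ring atom contributes a p orbital); 3 ring double bonds give 6 π electrons. Since 6 = 4n+2 (n=1), ring A is aromatic (benzene ring).
Ring B has two sp³ carbons, so it is not fully conjugated — not aromatic (oxolane ring).
Ring C has only sp³ atoms, so it is not fully conjugated — not aromatic (cycloheptane).
Ring D is fully conjugated (every ring atom contributes a p orbital); 2 ring double bonds (4 π electrons) plus a heteroatom lone pair (2) give 6 π electrons. Since 6 = 4n+2 (n=1), ring D is aromatic (pyrrole).
Aromatic: A, D. Total: 2.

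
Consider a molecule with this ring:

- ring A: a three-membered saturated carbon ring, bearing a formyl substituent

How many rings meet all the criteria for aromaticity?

Ring A has only sp³ atoms, so it is not fully conjugated — not aromatic (cyclopropane).

0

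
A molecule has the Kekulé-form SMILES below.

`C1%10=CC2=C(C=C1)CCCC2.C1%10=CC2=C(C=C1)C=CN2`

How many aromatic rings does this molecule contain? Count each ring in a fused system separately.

The SMILES encodes a six-membered carbon ring with three alternating C=C double bonds, fused to a saturated six-membered carbon ring; a six-membered carbon ring with three alternating C=C double bonds, fused to a five-membered ring containing one N–H nitrogen and two C=C double bonds.
The 6-membered ring is fully conjugated (every ring atom contributes a p orbital); 3 ring double bonds give 6 π electrons. Since 6 = 4n+2 (n=1), it is aromatic (benzene ring).
The second 6-membered ring has four sp³ carbons, so it is not fully conjugated — not aromatic (cyclohexane ring).
The fused 6/5-membered bicyclic (with one N–H) is a single π system with 9 sp² atoms and 10 π electrons from ring double bonds plus a heteroatom lone pair. 10 = 4(2)+2, so the system is aromatic and both rings count as aromatic (indole).
3 of the 4 rings are aromatic. Total: 3.

3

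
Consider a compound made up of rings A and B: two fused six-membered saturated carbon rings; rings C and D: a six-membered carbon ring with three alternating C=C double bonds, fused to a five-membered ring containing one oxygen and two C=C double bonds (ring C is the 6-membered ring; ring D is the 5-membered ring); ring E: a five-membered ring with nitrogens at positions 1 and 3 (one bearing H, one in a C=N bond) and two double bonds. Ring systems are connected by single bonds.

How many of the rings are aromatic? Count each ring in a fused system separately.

Ring A has only sp³ atoms, so it is not fully conjugated — not aromatic (cyclohexane ring).
Ring B has only sp³ atoms, so it is not fully conjugated — not aromatic (cyclohexane ring).
Rings C and D form a fused bicyclic system (with one oxygen) with 9 sp² atoms and 10 π electrons from ring double bonds plus a heteroatom lone pair. 10 = 4(2)+2, so the system is aromatic and both rings count as aromatic (benzofuran).
Ring E has a continuous p-orbital overlap around the ring; 2 ring double bonds (4 π electrons) plus a heteroatom lone pair (2) give 6 π electrons. That satisfies 4n+2 with n=1, so ring E is aromatic (imidazole).
Aromatic: C, D, E. Total: 3.

3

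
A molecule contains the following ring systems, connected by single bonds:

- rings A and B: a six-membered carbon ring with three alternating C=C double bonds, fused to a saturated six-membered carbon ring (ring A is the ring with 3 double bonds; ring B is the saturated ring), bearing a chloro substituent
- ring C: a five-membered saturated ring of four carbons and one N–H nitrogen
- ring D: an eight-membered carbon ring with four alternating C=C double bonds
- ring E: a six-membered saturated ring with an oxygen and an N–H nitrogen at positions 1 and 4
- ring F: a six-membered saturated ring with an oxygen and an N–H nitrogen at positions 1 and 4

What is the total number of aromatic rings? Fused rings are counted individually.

1

Ring A is planar and fully conjugated; 3 ring double bonds give 6 π electrons. That satisfies 4n+2 with n=1, so ring A is aromatic (benzene ring).
Ring B has four sp³ carbons, so it is not fully conjugated — not aromatic (cyclohexane ring).
Ring C has only sp³ atoms, so it is not fully conjugated — not aromatic (pyrrolidine).
Ring D has only sp² ring atoms; a planar conformation would have a fully conjugated π system of 8 electrons. But 8 = 4(2), which is 4n not 4n+2, so ring D is not aromatic (cyclooctatetraene) — cyclooctatetraene distorts into a non-planar tub to avoid antiaromaticity.
Ring E has only sp³ atoms, so it is not fully conjugated — not aromatic (morpholine).
Ring F has only sp³ atoms, so it is not fully conjugated — not aromatic (morpholine).
Aromatic: A. Total: 1.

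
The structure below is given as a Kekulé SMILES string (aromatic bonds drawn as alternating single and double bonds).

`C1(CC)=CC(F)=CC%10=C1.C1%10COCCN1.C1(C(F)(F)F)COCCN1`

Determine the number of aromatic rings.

1

The SMILES encodes a six-membered carbon ring with three alternating C=C double bonds; a six-membered saturated ring with an oxygen and an N–H nitrogen at positions 1 and 4; a six-membered saturated ring with an oxygen and an N–H nitrogen at positions 1 and 4.
The 6-membered ring has a continuous p-orbital overlap around the ring; 3 ring double bonds give 6 π electrons. 6 = 4(1)+2, so it is aromatic (benzene).
The 6-membered ring with one oxygen and one N–H (1,4) has only sp³ atoms, so it is not fully conjugated — not aromatic (morpholine).
The second 6-membered ring with one oxygen and one N–H (1,4) has only sp³ atoms, so it is not fully conjugated — not aromatic (morpholine).
1 of the 3 rings is aromatic. Total: 1.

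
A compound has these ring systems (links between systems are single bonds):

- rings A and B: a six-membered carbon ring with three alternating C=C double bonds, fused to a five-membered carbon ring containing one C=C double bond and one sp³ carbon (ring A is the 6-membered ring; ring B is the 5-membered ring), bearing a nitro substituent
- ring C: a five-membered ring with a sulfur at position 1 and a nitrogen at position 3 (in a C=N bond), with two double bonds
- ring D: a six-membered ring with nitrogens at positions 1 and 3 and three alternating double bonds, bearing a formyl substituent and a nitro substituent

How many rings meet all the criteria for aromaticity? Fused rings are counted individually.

Ring A is fully conjugated (every ring atom contributes a p orbital); 3 ring double bonds give 6 π electrons. 6 = 4(1)+2, so ring A is aromatic (benzene ring).
Ring B has one sp³ carbon, so it is not fully conjugated — not aromatic (cyclopentene ring).
Ring C has a continuous p-orbital overlap around the ring; 2 ring double bonds (4 π electrons) plus a heteroatom lone pair (2) give 6 π electrons. Since 6 = 4n+2 (n=1), ring C is aromatic (thiazole).
Ring D is planar and fully conjugated; 3 ring double bonds give 6 π electrons. 6 = 4(1)+2, so ring D is aromatic (pyrimidine).
Aromatic: A, C, D. Total: 3.

3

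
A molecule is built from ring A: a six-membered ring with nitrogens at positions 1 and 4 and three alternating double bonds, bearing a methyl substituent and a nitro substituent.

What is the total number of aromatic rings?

Ring A is planar and fully conjugated; 3 ring double bonds give 6 π electrons. Since 6 = 4n+2 (n=1), ring A is aromatic (pyrazine).

1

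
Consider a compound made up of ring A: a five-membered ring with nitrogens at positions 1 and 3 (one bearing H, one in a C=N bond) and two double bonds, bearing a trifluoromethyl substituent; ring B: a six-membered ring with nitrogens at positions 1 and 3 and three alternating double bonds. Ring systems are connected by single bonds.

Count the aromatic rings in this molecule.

2

Ring A has a continuous p-orbital overlap around the ring; 2 ring double bonds (4 π electrons) plus a heteroatom lone pair (2) give 6 π electrons. That satisfies 4n+2 with n=1, so ring A is aromatic (imidazole).
Ring B is planar and fully conjugated; 3 ring double bonds give 6 π electrons. That satisfies 4n+2 with n=1, so ring B is aromatic (pyrimidine).
Aromatic: A, B. Total: 2.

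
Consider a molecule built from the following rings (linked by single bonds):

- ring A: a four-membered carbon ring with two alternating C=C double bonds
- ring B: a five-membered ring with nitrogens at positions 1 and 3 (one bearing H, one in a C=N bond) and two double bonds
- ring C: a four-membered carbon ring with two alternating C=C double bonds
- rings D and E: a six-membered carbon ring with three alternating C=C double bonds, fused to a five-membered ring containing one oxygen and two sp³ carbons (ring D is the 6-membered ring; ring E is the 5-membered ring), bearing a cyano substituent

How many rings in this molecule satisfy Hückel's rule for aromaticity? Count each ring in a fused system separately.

2

Ring A has only sp² ring atoms; a planar conformation would have a fully conjugated π system of 4 electrons. But 4 = 4(1), which is 4n not 4n+2, so ring A is not aromatic (cyclobutadiene) — cyclobutadiene is antiaromatic and distorts to a rectangle.
Ring B has a continuous p-orbital overlap around the ring; 2 ring double bonds (4 π electrons) plus a heteroatom lone pair (2) give 6 π electrons. Since 6 = 4n+2 (n=1), ring B is aromatic (imidazole).
Ring C has only sp² ring atoms; a planar conformation would have a fully conjugated π system of 4 electrons. But 4 = 4(1), which is 4n not 4n+2, so ring C is not aromatic (cyclobutadiene) — cyclobutadiene is antiaromatic and distorts to a rectangle.
Ring D has a continuous p-orbital overlap around the ring; 3 ring double bonds give 6 π electrons. 6 = 4(1)+2, so ring D is aromatic (benzene ring).
Ring E has two sp³ carbons, so it is not fully conjugated — not aromatic (oxolane ring).
Aromatic: B, D. Total: 2.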